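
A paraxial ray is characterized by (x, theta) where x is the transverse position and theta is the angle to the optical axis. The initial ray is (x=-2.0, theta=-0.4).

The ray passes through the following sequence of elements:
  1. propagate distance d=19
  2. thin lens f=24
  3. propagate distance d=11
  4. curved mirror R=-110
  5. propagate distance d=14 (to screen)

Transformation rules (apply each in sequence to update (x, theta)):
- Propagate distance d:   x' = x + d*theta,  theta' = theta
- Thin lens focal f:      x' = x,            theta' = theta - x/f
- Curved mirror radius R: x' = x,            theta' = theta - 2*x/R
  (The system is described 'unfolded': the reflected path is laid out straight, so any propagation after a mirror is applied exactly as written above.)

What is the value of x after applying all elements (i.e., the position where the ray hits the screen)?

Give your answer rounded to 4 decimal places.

Initial: x=-2.0000 theta=-0.4000
After 1 (propagate distance d=19): x=-9.6000 theta=-0.4000
After 2 (thin lens f=24): x=-9.6000 theta=0.0000
After 3 (propagate distance d=11): x=-9.6000 theta=0.0000
After 4 (curved mirror R=-110): x=-9.6000 theta=-48/275 (≈-0.1745)
After 5 (propagate distance d=14 (to screen)): x=-3312/275 (≈-12.0436) theta=-48/275 (≈-0.1745)
Rounded to 4 decimal places: x = -12.0436

Answer: -12.0436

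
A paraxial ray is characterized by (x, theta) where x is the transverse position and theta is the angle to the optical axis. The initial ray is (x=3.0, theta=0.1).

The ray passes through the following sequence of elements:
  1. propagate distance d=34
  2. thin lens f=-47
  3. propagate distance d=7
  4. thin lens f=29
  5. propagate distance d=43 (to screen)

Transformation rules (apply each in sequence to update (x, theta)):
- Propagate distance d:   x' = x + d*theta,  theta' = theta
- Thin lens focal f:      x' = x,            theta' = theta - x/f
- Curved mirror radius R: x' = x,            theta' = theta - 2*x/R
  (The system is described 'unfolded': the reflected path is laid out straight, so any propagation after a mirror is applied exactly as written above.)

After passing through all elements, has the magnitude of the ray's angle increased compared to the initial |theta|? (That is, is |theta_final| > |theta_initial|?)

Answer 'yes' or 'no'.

Answer: no

Derivation:
Initial: x=3.0000 theta=0.1000
After 1 (propagate distance d=34): x=6.4000 theta=0.1000
After 2 (thin lens f=-47): x=6.4000 theta=111/470 (≈0.2362)
After 3 (propagate distance d=7): x=757/94 (≈8.0532) theta=111/470 (≈0.2362)
After 4 (thin lens f=29): x=757/94 (≈8.0532) theta=-283/6815 (≈-0.0415)
After 5 (propagate distance d=43 (to screen)): x=85427/13630 (≈6.2676) theta=-283/6815 (≈-0.0415)
|theta_initial|=0.1000 |theta_final|=283/6815 (≈0.0415) -> not increased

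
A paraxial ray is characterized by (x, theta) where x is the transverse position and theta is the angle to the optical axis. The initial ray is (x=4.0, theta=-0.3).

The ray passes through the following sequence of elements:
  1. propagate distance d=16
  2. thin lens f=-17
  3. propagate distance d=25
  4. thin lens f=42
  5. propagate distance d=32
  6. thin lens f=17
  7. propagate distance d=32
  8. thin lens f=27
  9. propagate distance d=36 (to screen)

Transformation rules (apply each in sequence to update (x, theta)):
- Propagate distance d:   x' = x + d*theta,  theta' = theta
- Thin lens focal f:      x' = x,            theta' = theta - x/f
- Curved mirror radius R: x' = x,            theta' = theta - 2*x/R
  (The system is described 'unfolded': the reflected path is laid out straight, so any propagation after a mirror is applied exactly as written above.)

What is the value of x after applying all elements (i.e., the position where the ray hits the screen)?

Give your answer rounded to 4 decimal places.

Initial: x=4.0000 theta=-0.3000
After 1 (propagate distance d=16): x=-0.8000 theta=-0.3000
After 2 (thin lens f=-17): x=-0.8000 theta=-59/170 (≈-0.3471)
After 3 (propagate distance d=25): x=-1611/170 (≈-9.4765) theta=-59/170 (≈-0.3471)
After 4 (thin lens f=42): x=-1611/170 (≈-9.4765) theta=-17/140 (≈-0.1214)
After 5 (propagate distance d=32): x=-15901/1190 (≈-13.3622) theta=-17/140 (≈-0.1214)
After 6 (thin lens f=17): x=-15901/1190 (≈-13.3622) theta=26889/40460 (≈0.6646)
After 7 (propagate distance d=32): x=159907/20230 (≈7.9044) theta=26889/40460 (≈0.6646)
After 8 (thin lens f=27): x=159907/20230 (≈7.9044) theta=58027/156060 (≈0.3718)
After 9 (propagate distance d=36 (to screen)): x=1292099/60690 (≈21.2901) theta=58027/156060 (≈0.3718)
Rounded to 4 decimal places: x = 21.2901

Answer: 21.2901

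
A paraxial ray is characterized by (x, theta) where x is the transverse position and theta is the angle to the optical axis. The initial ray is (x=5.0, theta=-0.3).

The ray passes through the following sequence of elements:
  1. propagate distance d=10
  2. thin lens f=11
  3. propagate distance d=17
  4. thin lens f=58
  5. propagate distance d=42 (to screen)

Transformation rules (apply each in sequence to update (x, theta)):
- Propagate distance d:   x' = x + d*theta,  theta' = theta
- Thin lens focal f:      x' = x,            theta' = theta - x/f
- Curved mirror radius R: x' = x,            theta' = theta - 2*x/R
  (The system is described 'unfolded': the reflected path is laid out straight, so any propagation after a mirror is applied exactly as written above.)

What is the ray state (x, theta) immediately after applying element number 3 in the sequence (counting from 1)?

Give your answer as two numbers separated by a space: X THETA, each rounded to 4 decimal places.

Initial: x=5.0000 theta=-0.3000
After 1 (propagate distance d=10): x=2.0000 theta=-0.3000
After 2 (thin lens f=11): x=2.0000 theta=-53/110 (≈-0.4818)
After 3 (propagate distance d=17): x=-681/110 (≈-6.1909) theta=-53/110 (≈-0.4818)
Rounded to 4 decimal places: x = -6.1909, theta = -0.4818

Answer: -6.1909 -0.4818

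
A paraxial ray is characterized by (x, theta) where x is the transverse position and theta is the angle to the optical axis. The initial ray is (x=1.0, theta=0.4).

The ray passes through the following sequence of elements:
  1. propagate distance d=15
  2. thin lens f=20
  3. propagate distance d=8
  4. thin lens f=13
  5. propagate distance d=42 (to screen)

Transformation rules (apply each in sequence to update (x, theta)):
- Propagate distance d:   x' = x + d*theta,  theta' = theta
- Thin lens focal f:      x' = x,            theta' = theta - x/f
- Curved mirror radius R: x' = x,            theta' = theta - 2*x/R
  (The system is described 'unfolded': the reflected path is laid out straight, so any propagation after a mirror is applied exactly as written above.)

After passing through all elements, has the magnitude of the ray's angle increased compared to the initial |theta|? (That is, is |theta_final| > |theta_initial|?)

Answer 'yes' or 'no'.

Initial: x=1.0000 theta=0.4000
After 1 (propagate distance d=15): x=7.0000 theta=0.4000
After 2 (thin lens f=20): x=7.0000 theta=0.0500
After 3 (propagate distance d=8): x=7.4000 theta=0.0500
After 4 (thin lens f=13): x=7.4000 theta=-27/52 (≈-0.5192)
After 5 (propagate distance d=42 (to screen)): x=-1873/130 (≈-14.4077) theta=-27/52 (≈-0.5192)
|theta_initial|=0.4000 |theta_final|=27/52 (≈0.5192) -> increased

Answer: yes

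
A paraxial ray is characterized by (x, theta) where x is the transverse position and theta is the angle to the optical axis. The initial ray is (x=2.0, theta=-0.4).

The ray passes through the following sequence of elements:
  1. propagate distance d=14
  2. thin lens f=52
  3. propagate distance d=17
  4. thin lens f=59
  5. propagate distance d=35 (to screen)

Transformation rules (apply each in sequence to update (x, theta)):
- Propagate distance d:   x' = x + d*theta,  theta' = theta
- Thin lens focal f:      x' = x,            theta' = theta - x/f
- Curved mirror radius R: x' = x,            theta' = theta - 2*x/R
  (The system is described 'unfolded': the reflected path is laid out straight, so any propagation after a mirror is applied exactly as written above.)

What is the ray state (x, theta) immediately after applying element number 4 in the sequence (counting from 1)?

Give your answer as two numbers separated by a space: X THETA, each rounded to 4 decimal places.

Initial: x=2.0000 theta=-0.4000
After 1 (propagate distance d=14): x=-3.6000 theta=-0.4000
After 2 (thin lens f=52): x=-3.6000 theta=-43/130 (≈-0.3308)
After 3 (propagate distance d=17): x=-1199/130 (≈-9.2231) theta=-43/130 (≈-0.3308)
After 4 (thin lens f=59): x=-1199/130 (≈-9.2231) theta=-669/3835 (≈-0.1744)
Rounded to 4 decimal places: x = -9.2231, theta = -0.1744

Answer: -9.2231 -0.1744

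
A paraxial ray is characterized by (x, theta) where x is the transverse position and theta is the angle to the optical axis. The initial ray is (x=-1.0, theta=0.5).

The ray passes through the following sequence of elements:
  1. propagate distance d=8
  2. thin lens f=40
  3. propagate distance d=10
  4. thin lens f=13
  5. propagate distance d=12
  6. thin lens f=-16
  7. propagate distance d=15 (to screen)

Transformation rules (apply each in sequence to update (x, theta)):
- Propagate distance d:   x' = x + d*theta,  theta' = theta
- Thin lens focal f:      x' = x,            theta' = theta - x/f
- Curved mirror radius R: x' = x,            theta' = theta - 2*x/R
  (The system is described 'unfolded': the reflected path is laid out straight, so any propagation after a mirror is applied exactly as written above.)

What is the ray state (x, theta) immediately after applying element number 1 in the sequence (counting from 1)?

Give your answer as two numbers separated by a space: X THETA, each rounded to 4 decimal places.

Answer: 3.0000 0.5000

Derivation:
Initial: x=-1.0000 theta=0.5000
After 1 (propagate distance d=8): x=3.0000 theta=0.5000
Rounded to 4 decimal places: x = 3.0000, theta = 0.5000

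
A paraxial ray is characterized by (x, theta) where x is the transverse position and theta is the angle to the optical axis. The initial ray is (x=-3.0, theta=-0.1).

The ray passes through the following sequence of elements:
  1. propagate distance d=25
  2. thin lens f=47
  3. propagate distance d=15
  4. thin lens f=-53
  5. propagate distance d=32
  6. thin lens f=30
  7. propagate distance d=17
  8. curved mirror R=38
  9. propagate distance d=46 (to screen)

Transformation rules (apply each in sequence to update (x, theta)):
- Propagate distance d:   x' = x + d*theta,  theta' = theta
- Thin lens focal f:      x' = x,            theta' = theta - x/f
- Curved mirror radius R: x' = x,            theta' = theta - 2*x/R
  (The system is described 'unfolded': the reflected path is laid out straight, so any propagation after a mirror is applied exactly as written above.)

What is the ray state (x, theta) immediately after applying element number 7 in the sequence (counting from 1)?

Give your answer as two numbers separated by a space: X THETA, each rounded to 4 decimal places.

Answer: -4.8018 0.1803

Derivation:
Initial: x=-3.0000 theta=-0.1000
After 1 (propagate distance d=25): x=-5.5000 theta=-0.1000
After 2 (thin lens f=47): x=-5.5000 theta=4/235 (≈0.0170)
After 3 (propagate distance d=15): x=-493/94 (≈-5.2447) theta=4/235 (≈0.0170)
After 4 (thin lens f=-53): x=-493/94 (≈-5.2447) theta=-2041/24910 (≈-0.0819)
After 5 (propagate distance d=32): x=-195957/24910 (≈-7.8666) theta=-2041/24910 (≈-0.0819)
After 6 (thin lens f=30): x=-195957/24910 (≈-7.8666) theta=44909/249100 (≈0.1803)
After 7 (propagate distance d=17): x=-1196117/249100 (≈-4.8018) theta=44909/249100 (≈0.1803)
Rounded to 4 decimal places: x = -4.8018, theta = 0.1803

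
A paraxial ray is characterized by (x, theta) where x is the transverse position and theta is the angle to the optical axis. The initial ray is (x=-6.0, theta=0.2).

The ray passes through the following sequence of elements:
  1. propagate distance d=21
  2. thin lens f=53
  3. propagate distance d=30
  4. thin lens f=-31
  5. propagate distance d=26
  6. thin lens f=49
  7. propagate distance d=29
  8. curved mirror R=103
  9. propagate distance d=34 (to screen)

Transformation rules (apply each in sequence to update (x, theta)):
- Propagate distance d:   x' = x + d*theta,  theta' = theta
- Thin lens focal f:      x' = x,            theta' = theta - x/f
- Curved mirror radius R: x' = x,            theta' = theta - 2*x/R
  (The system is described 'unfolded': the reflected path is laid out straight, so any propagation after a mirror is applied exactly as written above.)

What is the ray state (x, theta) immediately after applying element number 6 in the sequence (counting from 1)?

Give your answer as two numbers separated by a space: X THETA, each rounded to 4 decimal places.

Initial: x=-6.0000 theta=0.2000
After 1 (propagate distance d=21): x=-1.8000 theta=0.2000
After 2 (thin lens f=53): x=-1.8000 theta=62/265 (≈0.2340)
After 3 (propagate distance d=30): x=1383/265 (≈5.2189) theta=62/265 (≈0.2340)
After 4 (thin lens f=-31): x=1383/265 (≈5.2189) theta=661/1643 (≈0.4023)
After 5 (propagate distance d=26): x=128803/8215 (≈15.6790) theta=661/1643 (≈0.4023)
After 6 (thin lens f=49): x=128803/8215 (≈15.6790) theta=33142/402535 (≈0.0823)
Rounded to 4 decimal places: x = 15.6790, theta = 0.0823

Answer: 15.6790 0.0823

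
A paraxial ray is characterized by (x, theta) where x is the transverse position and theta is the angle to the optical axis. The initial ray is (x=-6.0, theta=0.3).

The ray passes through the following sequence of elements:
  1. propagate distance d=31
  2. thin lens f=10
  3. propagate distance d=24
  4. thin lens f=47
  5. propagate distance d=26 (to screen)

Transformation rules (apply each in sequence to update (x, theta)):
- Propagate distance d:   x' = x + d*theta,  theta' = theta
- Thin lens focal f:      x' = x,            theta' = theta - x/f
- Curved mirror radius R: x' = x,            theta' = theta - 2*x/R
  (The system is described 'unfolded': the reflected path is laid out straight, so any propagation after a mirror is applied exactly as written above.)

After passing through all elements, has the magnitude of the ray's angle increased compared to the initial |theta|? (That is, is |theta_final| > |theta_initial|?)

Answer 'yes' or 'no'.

Initial: x=-6.0000 theta=0.3000
After 1 (propagate distance d=31): x=3.3000 theta=0.3000
After 2 (thin lens f=10): x=3.3000 theta=-0.0300
After 3 (propagate distance d=24): x=2.5800 theta=-0.0300
After 4 (thin lens f=47): x=2.5800 theta=-399/4700 (≈-0.0849)
After 5 (propagate distance d=26 (to screen)): x=438/1175 (≈0.3728) theta=-399/4700 (≈-0.0849)
|theta_initial|=0.3000 |theta_final|=399/4700 (≈0.0849) -> not increased

Answer: no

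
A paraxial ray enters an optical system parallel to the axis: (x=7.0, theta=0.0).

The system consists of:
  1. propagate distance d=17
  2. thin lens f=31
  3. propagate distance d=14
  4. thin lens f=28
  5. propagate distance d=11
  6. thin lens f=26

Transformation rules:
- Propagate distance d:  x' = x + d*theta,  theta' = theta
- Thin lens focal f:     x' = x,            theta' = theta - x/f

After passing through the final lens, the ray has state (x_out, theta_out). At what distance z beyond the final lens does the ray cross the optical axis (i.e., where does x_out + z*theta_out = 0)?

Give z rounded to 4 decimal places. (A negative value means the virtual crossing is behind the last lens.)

Answer: -0.4292

Derivation:
Initial: x=7.0000 theta=0.0000
After 1 (propagate distance d=17): x=7.0000 theta=0.0000
After 2 (thin lens f=31): x=7.0000 theta=-7/31 (≈-0.2258)
After 3 (propagate distance d=14): x=119/31 (≈3.8387) theta=-7/31 (≈-0.2258)
After 4 (thin lens f=28): x=119/31 (≈3.8387) theta=-45/124 (≈-0.3629)
After 5 (propagate distance d=11): x=-19/124 (≈-0.1532) theta=-45/124 (≈-0.3629)
After 6 (thin lens f=26): x=-19/124 (≈-0.1532) theta=-1151/3224 (≈-0.3570)
z_focus = -x_out/theta_out = -(-19/124)/(-1151/3224) = -494/1151 ≈ -0.4292
Rounded to 4 decimal places: z = -0.4292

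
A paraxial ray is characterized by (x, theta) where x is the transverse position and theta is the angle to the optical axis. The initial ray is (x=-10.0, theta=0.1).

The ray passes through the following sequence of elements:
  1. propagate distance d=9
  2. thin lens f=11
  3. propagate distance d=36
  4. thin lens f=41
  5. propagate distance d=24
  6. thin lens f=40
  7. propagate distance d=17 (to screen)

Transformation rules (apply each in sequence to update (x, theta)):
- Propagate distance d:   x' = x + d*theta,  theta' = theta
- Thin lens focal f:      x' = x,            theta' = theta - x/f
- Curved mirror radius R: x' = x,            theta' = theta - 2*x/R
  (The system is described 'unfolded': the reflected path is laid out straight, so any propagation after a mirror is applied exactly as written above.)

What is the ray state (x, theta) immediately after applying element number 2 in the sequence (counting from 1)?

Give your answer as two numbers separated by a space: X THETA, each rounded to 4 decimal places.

Answer: -9.1000 0.9273

Derivation:
Initial: x=-10.0000 theta=0.1000
After 1 (propagate distance d=9): x=-9.1000 theta=0.1000
After 2 (thin lens f=11): x=-9.1000 theta=51/55 (≈0.9273)
Rounded to 4 decimal places: x = -9.1000, theta = 0.9273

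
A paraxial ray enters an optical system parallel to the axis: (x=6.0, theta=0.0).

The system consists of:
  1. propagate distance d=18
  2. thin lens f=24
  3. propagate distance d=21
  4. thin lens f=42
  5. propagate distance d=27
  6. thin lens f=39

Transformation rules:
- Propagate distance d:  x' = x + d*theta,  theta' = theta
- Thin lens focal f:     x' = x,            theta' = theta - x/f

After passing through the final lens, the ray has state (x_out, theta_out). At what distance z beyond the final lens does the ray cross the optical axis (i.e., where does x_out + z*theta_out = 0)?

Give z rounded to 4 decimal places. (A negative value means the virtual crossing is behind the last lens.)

Initial: x=6.0000 theta=0.0000
After 1 (propagate distance d=18): x=6.0000 theta=0.0000
After 2 (thin lens f=24): x=6.0000 theta=-0.2500
After 3 (propagate distance d=21): x=0.7500 theta=-0.2500
After 4 (thin lens f=42): x=0.7500 theta=-15/56 (≈-0.2679)
After 5 (propagate distance d=27): x=-363/56 (≈-6.4821) theta=-15/56 (≈-0.2679)
After 6 (thin lens f=39): x=-363/56 (≈-6.4821) theta=-37/364 (≈-0.1016)
z_focus = -x_out/theta_out = -(-363/56)/(-37/364) = -4719/74 ≈ -63.7703
Rounded to 4 decimal places: z = -63.7703

Answer: -63.7703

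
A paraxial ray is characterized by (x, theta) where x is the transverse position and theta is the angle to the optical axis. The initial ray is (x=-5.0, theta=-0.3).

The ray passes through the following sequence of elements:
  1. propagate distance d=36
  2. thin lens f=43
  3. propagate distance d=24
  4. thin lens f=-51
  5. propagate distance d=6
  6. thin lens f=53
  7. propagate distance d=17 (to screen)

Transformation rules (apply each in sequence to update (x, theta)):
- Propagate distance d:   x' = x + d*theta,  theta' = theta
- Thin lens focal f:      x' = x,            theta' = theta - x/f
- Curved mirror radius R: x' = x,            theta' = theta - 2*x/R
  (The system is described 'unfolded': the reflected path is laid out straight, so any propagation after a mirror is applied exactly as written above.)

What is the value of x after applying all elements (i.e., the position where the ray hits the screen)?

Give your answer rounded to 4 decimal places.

Initial: x=-5.0000 theta=-0.3000
After 1 (propagate distance d=36): x=-15.8000 theta=-0.3000
After 2 (thin lens f=43): x=-15.8000 theta=29/430 (≈0.0674)
After 3 (propagate distance d=24): x=-3049/215 (≈-14.1814) theta=29/430 (≈0.0674)
After 4 (thin lens f=-51): x=-3049/215 (≈-14.1814) theta=-4619/21930 (≈-0.2106)
After 5 (propagate distance d=6): x=-56452/3655 (≈-15.4451) theta=-4619/21930 (≈-0.2106)
After 6 (thin lens f=53): x=-56452/3655 (≈-15.4451) theta=18781/232458 (≈0.0808)
After 7 (propagate distance d=17 (to screen)): x=-380357/27030 (≈-14.0717) theta=18781/232458 (≈0.0808)
Rounded to 4 decimal places: x = -14.0717

Answer: -14.0717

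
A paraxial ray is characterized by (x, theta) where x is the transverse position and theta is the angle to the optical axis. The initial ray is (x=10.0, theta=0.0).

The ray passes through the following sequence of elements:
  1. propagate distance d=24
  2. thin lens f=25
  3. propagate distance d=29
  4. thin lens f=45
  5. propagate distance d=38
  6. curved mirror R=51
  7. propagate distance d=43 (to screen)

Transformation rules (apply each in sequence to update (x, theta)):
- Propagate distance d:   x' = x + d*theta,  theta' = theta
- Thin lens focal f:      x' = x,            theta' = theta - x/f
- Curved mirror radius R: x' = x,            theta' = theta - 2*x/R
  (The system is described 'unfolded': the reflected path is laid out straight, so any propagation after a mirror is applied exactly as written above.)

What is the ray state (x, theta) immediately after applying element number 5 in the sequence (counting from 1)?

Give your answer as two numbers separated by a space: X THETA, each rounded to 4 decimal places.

Answer: -15.4489 -0.3644

Derivation:
Initial: x=10.0000 theta=0.0000
After 1 (propagate distance d=24): x=10.0000 theta=0.0000
After 2 (thin lens f=25): x=10.0000 theta=-0.4000
After 3 (propagate distance d=29): x=-1.6000 theta=-0.4000
After 4 (thin lens f=45): x=-1.6000 theta=-82/225 (≈-0.3644)
After 5 (propagate distance d=38): x=-3476/225 (≈-15.4489) theta=-82/225 (≈-0.3644)
Rounded to 4 decimal places: x = -15.4489, theta = -0.3644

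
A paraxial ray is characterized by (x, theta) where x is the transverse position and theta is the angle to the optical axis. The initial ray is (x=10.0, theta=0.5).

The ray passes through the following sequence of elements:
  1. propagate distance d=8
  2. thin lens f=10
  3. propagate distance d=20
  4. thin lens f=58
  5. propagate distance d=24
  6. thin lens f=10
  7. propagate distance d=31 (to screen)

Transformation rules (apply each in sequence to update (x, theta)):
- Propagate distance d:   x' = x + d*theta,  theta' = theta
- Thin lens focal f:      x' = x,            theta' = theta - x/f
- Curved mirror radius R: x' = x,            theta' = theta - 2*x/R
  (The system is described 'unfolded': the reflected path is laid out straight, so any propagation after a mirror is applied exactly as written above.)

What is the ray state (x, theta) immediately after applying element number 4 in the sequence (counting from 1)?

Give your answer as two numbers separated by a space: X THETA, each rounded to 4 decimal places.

Initial: x=10.0000 theta=0.5000
After 1 (propagate distance d=8): x=14.0000 theta=0.5000
After 2 (thin lens f=10): x=14.0000 theta=-0.9000
After 3 (propagate distance d=20): x=-4.0000 theta=-0.9000
After 4 (thin lens f=58): x=-4.0000 theta=-241/290 (≈-0.8310)
Rounded to 4 decimal places: x = -4.0000, theta = -0.8310

Answer: -4.0000 -0.8310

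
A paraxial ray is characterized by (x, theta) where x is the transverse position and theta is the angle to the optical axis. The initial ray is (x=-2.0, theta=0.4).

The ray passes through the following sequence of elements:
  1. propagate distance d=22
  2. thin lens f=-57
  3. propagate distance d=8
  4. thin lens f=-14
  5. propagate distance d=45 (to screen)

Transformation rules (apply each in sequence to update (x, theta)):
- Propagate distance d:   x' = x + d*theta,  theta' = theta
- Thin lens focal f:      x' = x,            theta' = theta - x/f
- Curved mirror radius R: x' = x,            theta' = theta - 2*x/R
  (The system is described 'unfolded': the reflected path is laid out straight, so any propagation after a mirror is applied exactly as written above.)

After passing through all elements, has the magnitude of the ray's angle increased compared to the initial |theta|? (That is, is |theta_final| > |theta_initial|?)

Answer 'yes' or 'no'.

Answer: yes

Derivation:
Initial: x=-2.0000 theta=0.4000
After 1 (propagate distance d=22): x=6.8000 theta=0.4000
After 2 (thin lens f=-57): x=6.8000 theta=148/285 (≈0.5193)
After 3 (propagate distance d=8): x=3122/285 (≈10.9544) theta=148/285 (≈0.5193)
After 4 (thin lens f=-14): x=3122/285 (≈10.9544) theta=371/285 (≈1.3018)
After 5 (propagate distance d=45 (to screen)): x=1043/15 (≈69.5333) theta=371/285 (≈1.3018)
|theta_initial|=0.4000 |theta_final|=371/285 (≈1.3018) -> increased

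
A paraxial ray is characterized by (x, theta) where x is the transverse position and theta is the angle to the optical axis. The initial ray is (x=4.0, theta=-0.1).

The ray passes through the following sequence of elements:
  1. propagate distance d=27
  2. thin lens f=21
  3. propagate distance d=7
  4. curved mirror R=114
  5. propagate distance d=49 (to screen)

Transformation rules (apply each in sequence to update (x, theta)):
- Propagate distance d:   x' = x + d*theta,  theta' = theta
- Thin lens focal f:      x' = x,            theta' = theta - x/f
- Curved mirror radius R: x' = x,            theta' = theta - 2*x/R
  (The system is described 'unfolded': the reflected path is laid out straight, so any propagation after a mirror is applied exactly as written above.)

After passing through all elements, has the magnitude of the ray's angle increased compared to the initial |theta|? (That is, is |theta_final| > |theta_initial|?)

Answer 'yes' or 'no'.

Initial: x=4.0000 theta=-0.1000
After 1 (propagate distance d=27): x=1.3000 theta=-0.1000
After 2 (thin lens f=21): x=1.3000 theta=-17/105 (≈-0.1619)
After 3 (propagate distance d=7): x=1/6 (≈0.1667) theta=-17/105 (≈-0.1619)
After 4 (curved mirror R=114): x=1/6 (≈0.1667) theta=-1973/11970 (≈-0.1648)
After 5 (propagate distance d=49 (to screen)): x=-6763/855 (≈-7.9099) theta=-1973/11970 (≈-0.1648)
|theta_initial|=0.1000 |theta_final|=1973/11970 (≈0.1648) -> increased

Answer: yes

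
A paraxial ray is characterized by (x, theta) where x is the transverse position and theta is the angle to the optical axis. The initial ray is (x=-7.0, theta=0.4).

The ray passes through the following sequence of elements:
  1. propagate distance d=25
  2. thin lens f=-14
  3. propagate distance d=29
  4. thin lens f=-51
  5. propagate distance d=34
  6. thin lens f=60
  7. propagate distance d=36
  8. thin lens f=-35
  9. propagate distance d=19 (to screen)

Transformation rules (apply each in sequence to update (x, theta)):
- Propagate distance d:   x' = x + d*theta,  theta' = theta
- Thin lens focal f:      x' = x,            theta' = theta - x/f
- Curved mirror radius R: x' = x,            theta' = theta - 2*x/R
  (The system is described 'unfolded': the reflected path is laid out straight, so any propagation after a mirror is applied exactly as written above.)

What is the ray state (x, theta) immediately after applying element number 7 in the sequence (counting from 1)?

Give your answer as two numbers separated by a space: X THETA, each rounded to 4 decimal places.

Initial: x=-7.0000 theta=0.4000
After 1 (propagate distance d=25): x=3.0000 theta=0.4000
After 2 (thin lens f=-14): x=3.0000 theta=43/70 (≈0.6143)
After 3 (propagate distance d=29): x=1457/70 (≈20.8143) theta=43/70 (≈0.6143)
After 4 (thin lens f=-51): x=1457/70 (≈20.8143) theta=365/357 (≈1.0224)
After 5 (propagate distance d=34): x=11671/210 (≈55.5762) theta=365/357 (≈1.0224)
After 6 (thin lens f=60): x=11671/210 (≈55.5762) theta=20593/214200 (≈0.0961)
After 7 (propagate distance d=36): x=526907/8925 (≈59.0372) theta=20593/214200 (≈0.0961)
Rounded to 4 decimal places: x = 59.0372, theta = 0.0961

Answer: 59.0372 0.0961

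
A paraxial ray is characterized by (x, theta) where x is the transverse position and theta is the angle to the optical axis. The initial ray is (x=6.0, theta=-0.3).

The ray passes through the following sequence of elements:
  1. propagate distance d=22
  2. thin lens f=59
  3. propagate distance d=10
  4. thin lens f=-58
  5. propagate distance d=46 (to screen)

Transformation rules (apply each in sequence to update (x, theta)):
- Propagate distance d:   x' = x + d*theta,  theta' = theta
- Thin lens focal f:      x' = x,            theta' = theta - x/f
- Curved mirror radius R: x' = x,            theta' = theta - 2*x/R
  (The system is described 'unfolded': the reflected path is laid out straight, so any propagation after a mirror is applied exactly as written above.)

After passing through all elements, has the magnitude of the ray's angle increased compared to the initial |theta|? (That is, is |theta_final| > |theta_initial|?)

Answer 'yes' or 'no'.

Answer: yes

Derivation:
Initial: x=6.0000 theta=-0.3000
After 1 (propagate distance d=22): x=-0.6000 theta=-0.3000
After 2 (thin lens f=59): x=-0.6000 theta=-171/590 (≈-0.2898)
After 3 (propagate distance d=10): x=-1032/295 (≈-3.4983) theta=-171/590 (≈-0.2898)
After 4 (thin lens f=-58): x=-1032/295 (≈-3.4983) theta=-5991/17110 (≈-0.3501)
After 5 (propagate distance d=46 (to screen)): x=-167721/8555 (≈-19.6050) theta=-5991/17110 (≈-0.3501)
|theta_initial|=0.3000 |theta_final|=5991/17110 (≈0.3501) -> increased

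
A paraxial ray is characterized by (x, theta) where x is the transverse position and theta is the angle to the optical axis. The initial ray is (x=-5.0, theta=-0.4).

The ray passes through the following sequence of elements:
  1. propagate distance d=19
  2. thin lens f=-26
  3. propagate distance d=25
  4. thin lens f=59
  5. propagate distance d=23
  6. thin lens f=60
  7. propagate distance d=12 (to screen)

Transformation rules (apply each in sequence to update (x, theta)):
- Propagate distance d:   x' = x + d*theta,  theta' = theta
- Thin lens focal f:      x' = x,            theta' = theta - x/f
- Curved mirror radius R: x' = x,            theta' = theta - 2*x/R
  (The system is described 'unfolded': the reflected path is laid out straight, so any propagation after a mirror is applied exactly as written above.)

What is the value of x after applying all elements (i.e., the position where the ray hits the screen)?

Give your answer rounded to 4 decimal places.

Answer: -36.7774

Derivation:
Initial: x=-5.0000 theta=-0.4000
After 1 (propagate distance d=19): x=-12.6000 theta=-0.4000
After 2 (thin lens f=-26): x=-12.6000 theta=-23/26 (≈-0.8846)
After 3 (propagate distance d=25): x=-4513/130 (≈-34.7154) theta=-23/26 (≈-0.8846)
After 4 (thin lens f=59): x=-4513/130 (≈-34.7154) theta=-1136/3835 (≈-0.2962)
After 5 (propagate distance d=23): x=-318523/7670 (≈-41.5284) theta=-1136/3835 (≈-0.2962)
After 6 (thin lens f=60): x=-318523/7670 (≈-41.5284) theta=182203/460200 (≈0.3959)
After 7 (propagate distance d=12 (to screen)): x=-705206/19175 (≈-36.7774) theta=182203/460200 (≈0.3959)
Rounded to 4 decimal places: x = -36.7774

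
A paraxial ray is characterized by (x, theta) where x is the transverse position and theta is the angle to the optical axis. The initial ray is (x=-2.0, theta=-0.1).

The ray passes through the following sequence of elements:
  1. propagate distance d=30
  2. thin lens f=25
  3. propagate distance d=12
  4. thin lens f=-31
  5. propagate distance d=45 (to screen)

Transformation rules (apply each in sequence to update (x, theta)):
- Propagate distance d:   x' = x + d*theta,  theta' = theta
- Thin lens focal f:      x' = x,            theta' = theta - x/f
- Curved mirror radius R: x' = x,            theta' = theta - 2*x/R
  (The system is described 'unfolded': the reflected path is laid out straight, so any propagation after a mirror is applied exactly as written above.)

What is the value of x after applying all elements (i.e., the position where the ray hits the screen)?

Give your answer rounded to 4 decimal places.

Answer: -4.8161

Derivation:
Initial: x=-2.0000 theta=-0.1000
After 1 (propagate distance d=30): x=-5.0000 theta=-0.1000
After 2 (thin lens f=25): x=-5.0000 theta=0.1000
After 3 (propagate distance d=12): x=-3.8000 theta=0.1000
After 4 (thin lens f=-31): x=-3.8000 theta=-7/310 (≈-0.0226)
After 5 (propagate distance d=45 (to screen)): x=-1493/310 (≈-4.8161) theta=-7/310 (≈-0.0226)
Rounded to 4 decimal places: x = -4.8161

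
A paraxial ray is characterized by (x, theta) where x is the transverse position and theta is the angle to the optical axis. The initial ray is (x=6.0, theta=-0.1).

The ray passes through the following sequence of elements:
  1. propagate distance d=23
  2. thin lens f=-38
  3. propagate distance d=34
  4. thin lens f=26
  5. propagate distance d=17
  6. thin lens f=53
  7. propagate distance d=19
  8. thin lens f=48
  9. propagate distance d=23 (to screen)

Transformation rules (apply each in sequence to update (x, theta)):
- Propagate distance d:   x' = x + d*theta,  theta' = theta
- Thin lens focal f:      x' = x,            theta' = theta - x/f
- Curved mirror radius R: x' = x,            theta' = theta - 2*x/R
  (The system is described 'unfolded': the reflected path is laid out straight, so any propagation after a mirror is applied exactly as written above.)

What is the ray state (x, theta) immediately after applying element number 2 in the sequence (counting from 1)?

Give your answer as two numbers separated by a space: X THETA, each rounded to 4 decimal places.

Initial: x=6.0000 theta=-0.1000
After 1 (propagate distance d=23): x=3.7000 theta=-0.1000
After 2 (thin lens f=-38): x=3.7000 theta=-1/380 (≈-0.0026)
Rounded to 4 decimal places: x = 3.7000, theta = -0.0026

Answer: 3.7000 -0.0026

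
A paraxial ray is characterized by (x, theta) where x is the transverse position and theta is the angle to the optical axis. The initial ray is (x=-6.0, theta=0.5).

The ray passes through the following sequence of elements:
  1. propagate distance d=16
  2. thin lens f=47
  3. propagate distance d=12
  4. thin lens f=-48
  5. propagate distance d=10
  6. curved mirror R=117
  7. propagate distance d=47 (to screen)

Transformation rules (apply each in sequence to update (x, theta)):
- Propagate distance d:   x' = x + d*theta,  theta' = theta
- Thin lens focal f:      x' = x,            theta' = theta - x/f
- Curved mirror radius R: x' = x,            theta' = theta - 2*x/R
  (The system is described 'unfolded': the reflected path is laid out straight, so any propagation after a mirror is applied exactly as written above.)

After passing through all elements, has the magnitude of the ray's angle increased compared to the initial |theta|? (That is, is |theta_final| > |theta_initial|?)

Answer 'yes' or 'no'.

Answer: no

Derivation:
Initial: x=-6.0000 theta=0.5000
After 1 (propagate distance d=16): x=2.0000 theta=0.5000
After 2 (thin lens f=47): x=2.0000 theta=43/94 (≈0.4574)
After 3 (propagate distance d=12): x=352/47 (≈7.4894) theta=43/94 (≈0.4574)
After 4 (thin lens f=-48): x=352/47 (≈7.4894) theta=173/282 (≈0.6135)
After 5 (propagate distance d=10): x=1921/141 (≈13.6241) theta=173/282 (≈0.6135)
After 6 (curved mirror R=117): x=1921/141 (≈13.6241) theta=12557/32994 (≈0.3806)
After 7 (propagate distance d=47 (to screen)): x=1039693/32994 (≈31.5116) theta=12557/32994 (≈0.3806)
|theta_initial|=0.5000 |theta_final|=12557/32994 (≈0.3806) -> not increased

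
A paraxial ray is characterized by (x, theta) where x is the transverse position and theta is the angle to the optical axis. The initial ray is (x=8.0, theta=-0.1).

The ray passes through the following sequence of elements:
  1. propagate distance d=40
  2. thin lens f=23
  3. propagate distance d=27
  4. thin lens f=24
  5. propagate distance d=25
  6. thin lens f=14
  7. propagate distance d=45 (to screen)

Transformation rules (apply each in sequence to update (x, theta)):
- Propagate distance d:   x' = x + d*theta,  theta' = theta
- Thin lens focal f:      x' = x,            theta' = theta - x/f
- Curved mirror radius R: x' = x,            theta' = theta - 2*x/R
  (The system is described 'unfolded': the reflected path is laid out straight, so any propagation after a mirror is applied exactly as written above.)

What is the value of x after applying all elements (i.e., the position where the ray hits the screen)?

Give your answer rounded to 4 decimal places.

Initial: x=8.0000 theta=-0.1000
After 1 (propagate distance d=40): x=4.0000 theta=-0.1000
After 2 (thin lens f=23): x=4.0000 theta=-63/230 (≈-0.2739)
After 3 (propagate distance d=27): x=-781/230 (≈-3.3957) theta=-63/230 (≈-0.2739)
After 4 (thin lens f=24): x=-781/230 (≈-3.3957) theta=-731/5520 (≈-0.1324)
After 5 (propagate distance d=25): x=-37019/5520 (≈-6.7063) theta=-731/5520 (≈-0.1324)
After 6 (thin lens f=14): x=-37019/5520 (≈-6.7063) theta=5357/15456 (≈0.3466)
After 7 (propagate distance d=45 (to screen)): x=687059/77280 (≈8.8905) theta=5357/15456 (≈0.3466)
Rounded to 4 decimal places: x = 8.8905

Answer: 8.8905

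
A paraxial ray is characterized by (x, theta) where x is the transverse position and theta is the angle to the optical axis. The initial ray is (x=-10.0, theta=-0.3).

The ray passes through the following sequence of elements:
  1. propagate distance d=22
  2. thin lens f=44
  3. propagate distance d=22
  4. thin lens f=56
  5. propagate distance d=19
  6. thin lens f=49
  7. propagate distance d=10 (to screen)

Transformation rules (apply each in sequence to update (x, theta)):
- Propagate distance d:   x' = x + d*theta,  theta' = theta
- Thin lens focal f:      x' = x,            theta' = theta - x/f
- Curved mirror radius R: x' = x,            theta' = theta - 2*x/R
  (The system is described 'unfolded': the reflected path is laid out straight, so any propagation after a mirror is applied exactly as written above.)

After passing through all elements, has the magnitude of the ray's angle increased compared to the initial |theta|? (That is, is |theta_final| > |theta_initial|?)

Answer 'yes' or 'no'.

Initial: x=-10.0000 theta=-0.3000
After 1 (propagate distance d=22): x=-16.6000 theta=-0.3000
After 2 (thin lens f=44): x=-16.6000 theta=17/220 (≈0.0773)
After 3 (propagate distance d=22): x=-14.9000 theta=17/220 (≈0.0773)
After 4 (thin lens f=56): x=-14.9000 theta=423/1232 (≈0.3433)
After 5 (propagate distance d=19): x=-51599/6160 (≈-8.3765) theta=423/1232 (≈0.3433)
After 6 (thin lens f=49): x=-51599/6160 (≈-8.3765) theta=77617/150920 (≈0.5143)
After 7 (propagate distance d=10 (to screen)): x=-976011/301840 (≈-3.2335) theta=77617/150920 (≈0.5143)
|theta_initial|=0.3000 |theta_final|=77617/150920 (≈0.5143) -> increased

Answer: yes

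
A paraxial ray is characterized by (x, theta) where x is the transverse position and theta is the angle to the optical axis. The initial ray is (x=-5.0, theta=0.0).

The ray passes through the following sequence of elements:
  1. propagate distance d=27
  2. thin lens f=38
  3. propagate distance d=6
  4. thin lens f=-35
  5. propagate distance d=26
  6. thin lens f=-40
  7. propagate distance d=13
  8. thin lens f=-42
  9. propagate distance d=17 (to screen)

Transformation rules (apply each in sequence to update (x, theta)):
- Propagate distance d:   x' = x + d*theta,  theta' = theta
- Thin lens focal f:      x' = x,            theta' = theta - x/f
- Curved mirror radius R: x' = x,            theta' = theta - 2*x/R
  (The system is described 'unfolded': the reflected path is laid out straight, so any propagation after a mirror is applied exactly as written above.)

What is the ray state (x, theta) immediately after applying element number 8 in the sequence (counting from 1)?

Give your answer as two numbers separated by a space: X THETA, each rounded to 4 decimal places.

Answer: -5.0438 -0.2067

Derivation:
Initial: x=-5.0000 theta=0.0000
After 1 (propagate distance d=27): x=-5.0000 theta=0.0000
After 2 (thin lens f=38): x=-5.0000 theta=5/38 (≈0.1316)
After 3 (propagate distance d=6): x=-80/19 (≈-4.2105) theta=5/38 (≈0.1316)
After 4 (thin lens f=-35): x=-80/19 (≈-4.2105) theta=3/266 (≈0.0113)
After 5 (propagate distance d=26): x=-521/133 (≈-3.9173) theta=3/266 (≈0.0113)
After 6 (thin lens f=-40): x=-521/133 (≈-3.9173) theta=-461/5320 (≈-0.0867)
After 7 (propagate distance d=13): x=-26833/5320 (≈-5.0438) theta=-461/5320 (≈-0.0867)
After 8 (thin lens f=-42): x=-26833/5320 (≈-5.0438) theta=-9239/44688 (≈-0.2067)
Rounded to 4 decimal places: x = -5.0438, theta = -0.2067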